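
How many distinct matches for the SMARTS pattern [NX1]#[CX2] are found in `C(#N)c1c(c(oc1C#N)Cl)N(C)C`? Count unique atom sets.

2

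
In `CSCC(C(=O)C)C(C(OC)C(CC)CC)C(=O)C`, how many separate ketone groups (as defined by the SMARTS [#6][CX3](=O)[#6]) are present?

[#6][CX3](=O)[#6] is the SMARTS for a ketone: a carbonyl carbon (no H) flanked by two carbons.
The molecule carries 2 separate instances of an acetyl/ketone group (-C(=O)CH3) meeting every constraint; each maps to a distinct set of atoms, giving 2 matches.

2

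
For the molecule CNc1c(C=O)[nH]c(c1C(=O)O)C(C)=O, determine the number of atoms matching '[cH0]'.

4

Check the 15 heavy atoms by environment: 1× n (aromatic, H1) → no; 4× c (aromatic, H0) → match; 1× C (H1) → no; 3× O (H0) → no; 1× N (H1) → no; 2× C (H3) → no; 2× C (H0) → no; 1× O (H1) → no.
That gives 4 matching atoms.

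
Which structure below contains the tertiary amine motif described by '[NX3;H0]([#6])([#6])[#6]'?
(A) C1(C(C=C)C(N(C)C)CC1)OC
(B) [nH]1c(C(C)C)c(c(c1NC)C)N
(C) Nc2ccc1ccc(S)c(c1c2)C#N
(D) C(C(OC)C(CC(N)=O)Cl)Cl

A

[NX3;H0]([#6])([#6])[#6] describes a trivalent nitrogen with no H, bonded to three carbons (a tertiary amine).
(A) contains a dimethylamino group (-N(CH3)2), which satisfies every atom and bond constraint.
(B) has a primary amino group (-NH2) but the nitrogen has H2, not H0 with three carbons.
(C) has a primary amino group (-NH2) but the nitrogen has H2, not H0 with three carbons.
(D) has a primary amide (-C(=O)NH2) but the amide nitrogen has H2 and only one carbon neighbour.
So the answer is (A).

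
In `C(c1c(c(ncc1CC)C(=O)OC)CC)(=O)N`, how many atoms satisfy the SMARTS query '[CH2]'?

The query [CH2] means: aliphatic carbon with exactly two hydrogens.
Check the 17 heavy atoms by environment: 1× n (aromatic, H0) → no; 1× c (aromatic, H1) → no; 4× c (aromatic, H0) → no; 2× C (H2) → match; 3× C (H3) → no; 2× C (H0) → no; 3× O (H0) → no; 1× N (H2) → no.
That gives 2 matching atoms.

2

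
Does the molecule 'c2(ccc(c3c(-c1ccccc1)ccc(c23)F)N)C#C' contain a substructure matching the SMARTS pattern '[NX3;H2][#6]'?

The pattern [NX3;H2][#6] describes a trivalent nitrogen with two H attached to carbon — a primary amine.
The molecule carries a primary amino group (-NH2), whose atoms satisfy every constraint of the query, so the pattern matches.

Yes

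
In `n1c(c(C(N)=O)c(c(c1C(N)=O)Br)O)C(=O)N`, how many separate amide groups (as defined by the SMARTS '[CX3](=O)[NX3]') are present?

3

[CX3](=O)[NX3] is the SMARTS for an amide: a carbonyl carbon bonded to a trivalent nitrogen.
The molecule carries 3 separate instances of a primary amide (-C(=O)NH2) meeting every constraint; each maps to a distinct set of atoms, giving 3 matches.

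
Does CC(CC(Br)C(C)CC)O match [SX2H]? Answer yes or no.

No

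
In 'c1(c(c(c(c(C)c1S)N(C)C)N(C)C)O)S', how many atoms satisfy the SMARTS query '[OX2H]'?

Check the 16 heavy atoms by environment: 6× c (aromatic, H0, X3) → no; 2× N (H0, X3) → no; 5× C (H3, X4) → no; 1× O (H1, X2) → match; 2× S (H1, X2) → no.
That gives 1 matching atom.

1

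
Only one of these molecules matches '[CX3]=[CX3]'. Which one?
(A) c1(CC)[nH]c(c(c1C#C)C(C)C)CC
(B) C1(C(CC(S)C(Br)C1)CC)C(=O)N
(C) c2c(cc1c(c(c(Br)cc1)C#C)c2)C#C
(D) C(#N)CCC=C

[CX3]=[CX3] describes a non-aromatic C=C double bond between two sp2 carbons (an alkene).
(A) has an ethynyl group (-C#CH) but the C-C bond is a triple bond, not a double bond.
(B) has an ethyl group (-CH2CH3) but its C-C bond is a single bond between CX4 carbons, not CX3=CX3.
(C) has an ethynyl group (-C#CH) but the C-C bond is a triple bond, not a double bond.
(D) contains a vinyl group (-CH=CH2), which satisfies every atom and bond constraint.
So the answer is (D).

D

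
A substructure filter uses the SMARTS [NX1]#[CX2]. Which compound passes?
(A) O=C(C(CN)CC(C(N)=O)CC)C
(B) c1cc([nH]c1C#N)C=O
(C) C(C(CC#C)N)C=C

B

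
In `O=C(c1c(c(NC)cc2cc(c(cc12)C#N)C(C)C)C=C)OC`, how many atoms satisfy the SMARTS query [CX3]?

3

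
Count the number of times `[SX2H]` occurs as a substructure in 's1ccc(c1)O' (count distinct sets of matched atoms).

[SX2H] is the SMARTS for a thiol: an aliphatic sulfur with two connections, one being H.
The molecule has a hydroxyl group (-OH), but it is an -OH, not an -SH; nothing else fits, so there are 0 matches.

0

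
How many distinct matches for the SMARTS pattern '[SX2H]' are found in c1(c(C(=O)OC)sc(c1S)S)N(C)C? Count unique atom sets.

[SX2H] is the SMARTS for a thiol: an aliphatic sulfur with two connections, one being H.
The molecule carries 2 separate instances of a thiol (-SH) meeting every constraint; each maps to a distinct set of atoms, giving 2 matches.

2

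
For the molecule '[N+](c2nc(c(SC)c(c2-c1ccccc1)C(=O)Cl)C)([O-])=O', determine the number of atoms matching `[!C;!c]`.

The query [!C;!c] means: neither aliphatic nor aromatic carbon — same as [!#6].
Check the 21 heavy atoms by environment: 1× n (aromatic) → match; 11× c (aromatic) → no; 1× S → match; 3× C → no; 1× N (charge +1) → match; 1× O (charge -1) → match; 2× O → match; 1× Cl → match.
Summing the matching environments: 1 + 1 + 1 + 1 + 2 + 1 = 7 matching atoms.

7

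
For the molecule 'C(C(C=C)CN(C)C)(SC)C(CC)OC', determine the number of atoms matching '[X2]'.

The query [X2] means: any atom with exactly two total connections (bonds + H).
Check the 15 heavy atoms by environment: 10× C (X4) → no; 1× N (X3) → no; 2× C (X3) → no; 1× S (X2) → match; 1× O (X2) → match.
Summing the matching environments: 1 + 1 = 2 matching atoms.

2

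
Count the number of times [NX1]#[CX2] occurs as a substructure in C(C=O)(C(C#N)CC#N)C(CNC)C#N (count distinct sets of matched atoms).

3

[NX1]#[CX2] is the SMARTS for a nitrile: a nitrogen triple-bonded to a two-connected carbon.
The molecule carries 3 separate instances of a nitrile (-C#N) meeting every constraint; each maps to a distinct set of atoms, giving 3 matches.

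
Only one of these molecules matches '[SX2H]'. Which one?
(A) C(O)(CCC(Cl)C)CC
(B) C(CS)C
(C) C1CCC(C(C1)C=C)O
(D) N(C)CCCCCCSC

B

[SX2H] describes an aliphatic sulfur with two connections, one being H (a thiol).
(A) has a hydroxyl group (-OH) but it is an -OH, not an -SH.
(B) contains a thiol (-SH), which satisfies every atom and bond constraint.
(C) has a hydroxyl group (-OH) but it is an -OH, not an -SH.
(D) has a methylthio ether (-SCH3) but the sulfur has H0 (bonded to two carbons), not H1.
So the answer is (B).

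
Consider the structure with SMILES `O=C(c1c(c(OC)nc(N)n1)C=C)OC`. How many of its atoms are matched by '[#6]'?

The query [#6] means: #6 matches any atom with atomic number 6 (carbon, aromatic or aliphatic).
Check the 15 heavy atoms by environment: 2× n (aromatic) → no; 4× c (aromatic) → match; 5× C → match; 1× N → no; 3× O → no.
Summing the matching environments: 4 + 5 = 9 matching atoms.

9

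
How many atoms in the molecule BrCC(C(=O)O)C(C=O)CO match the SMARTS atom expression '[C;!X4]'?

2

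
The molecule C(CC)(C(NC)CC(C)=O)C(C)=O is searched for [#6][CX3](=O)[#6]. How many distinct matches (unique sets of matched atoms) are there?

[#6][CX3](=O)[#6] is the SMARTS for a ketone: a carbonyl carbon (no H) flanked by two carbons.
The molecule carries 2 separate instances of an acetyl/ketone group (-C(=O)CH3) meeting every constraint; each maps to a distinct set of atoms, giving 2 matches.

2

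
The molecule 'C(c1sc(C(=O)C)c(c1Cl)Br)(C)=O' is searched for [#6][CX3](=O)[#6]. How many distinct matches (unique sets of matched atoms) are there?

2

[#6][CX3](=O)[#6] is the SMARTS for a ketone: a carbonyl carbon (no H) flanked by two carbons.
The molecule carries 2 separate instances of an acetyl/ketone group (-C(=O)CH3) meeting every constraint; each maps to a distinct set of atoms, giving 2 matches.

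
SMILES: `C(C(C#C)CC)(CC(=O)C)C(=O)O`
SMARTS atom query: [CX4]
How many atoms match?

6

Check the 13 heavy atoms by environment: 6× C (X4) → match; 2× C (X3) → no; 2× O (X1) → no; 2× C (X2) → no; 1× O (X2) → no.
That gives 6 matching atoms.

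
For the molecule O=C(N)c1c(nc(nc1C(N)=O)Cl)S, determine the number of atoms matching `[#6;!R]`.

The query [#6;!R] means: carbon not in any ring.
Check the 14 heavy atoms by environment: 2× n (aromatic, in 6-ring) → no; 4× c (aromatic, in 6-ring) → no; 1× S (acyclic) → no; 2× C (acyclic) → match; 2× O (acyclic) → no; 2× N (acyclic) → no; 1× Cl (acyclic) → no.
That gives 2 matching atoms.

2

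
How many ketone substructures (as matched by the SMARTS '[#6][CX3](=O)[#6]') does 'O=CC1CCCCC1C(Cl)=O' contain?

[#6][CX3](=O)[#6] is the SMARTS for a ketone: a carbonyl carbon (no H) flanked by two carbons.
The molecule has an aldehyde (-CHO), but the carbonyl carbon has H1, so it is not flanked by two carbons; nothing else fits, so there are 0 matches.

0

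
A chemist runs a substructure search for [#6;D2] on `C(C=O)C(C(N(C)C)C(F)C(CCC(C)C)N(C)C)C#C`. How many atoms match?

5

The query [#6;D2] means: any carbon bonded to exactly two heavy atoms.
Check the 21 heavy atoms by environment: 5× C (D2) → match; 5× C (D3) → no; 7× C (D1) → no; 2× N (D3) → no; 1× O (D1) → no; 1× F (D1) → no.
That gives 5 matching atoms.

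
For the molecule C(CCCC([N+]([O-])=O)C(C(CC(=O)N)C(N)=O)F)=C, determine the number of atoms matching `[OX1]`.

The query [OX1] means: aliphatic oxygen with one total connection — typically a carbonyl =O or an oxide.
Check the 19 heavy atoms by environment: 7× C (X4) → no; 4× C (X3) → no; 3× O (X1) → match; 2× N (X3) → no; 1× F (X1) → no; 1× N (charge +1, X3) → no; 1× O (charge -1, X1) → match.
Summing the matching environments: 3 + 1 = 4 matching atoms.

4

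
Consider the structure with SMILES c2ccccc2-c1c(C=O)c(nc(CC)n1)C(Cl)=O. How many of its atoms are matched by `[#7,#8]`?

4

Check the 19 heavy atoms by environment: 2× n (aromatic) → match; 10× c (aromatic) → no; 4× C → no; 2× O → match; 1× Cl → no.
Summing the matching environments: 2 + 2 = 4 matching atoms.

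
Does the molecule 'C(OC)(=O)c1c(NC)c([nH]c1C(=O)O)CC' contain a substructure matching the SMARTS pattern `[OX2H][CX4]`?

No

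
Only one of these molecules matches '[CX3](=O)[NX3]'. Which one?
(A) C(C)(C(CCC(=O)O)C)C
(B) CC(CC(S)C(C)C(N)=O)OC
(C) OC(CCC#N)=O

B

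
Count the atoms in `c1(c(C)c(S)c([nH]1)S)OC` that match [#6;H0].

Check the 10 heavy atoms by environment: 1× n (aromatic, H1) → no; 4× c (aromatic, H0) → match; 2× S (H1) → no; 2× C (H3) → no; 1× O (H0) → no.
That gives 4 matching atoms.

4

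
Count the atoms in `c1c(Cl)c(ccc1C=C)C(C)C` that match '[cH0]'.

3

The query [cH0] means: aromatic carbon with no attached hydrogen (substituted or ring-fusion).
Check the 12 heavy atoms by environment: 3× c (aromatic, H0) → match; 3× c (aromatic, H1) → no; 2× C (H1) → no; 1× C (H2) → no; 2× C (H3) → no; 1× Cl (H0) → no.
That gives 3 matching atoms.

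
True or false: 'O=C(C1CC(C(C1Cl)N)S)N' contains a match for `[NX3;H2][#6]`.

The pattern [NX3;H2][#6] describes a trivalent nitrogen with two H attached to carbon — a primary amine.
The molecule carries a primary amino group (-NH2), whose atoms satisfy every constraint of the query, so the pattern matches.

True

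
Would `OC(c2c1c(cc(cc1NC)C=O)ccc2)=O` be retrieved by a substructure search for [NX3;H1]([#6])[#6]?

Yes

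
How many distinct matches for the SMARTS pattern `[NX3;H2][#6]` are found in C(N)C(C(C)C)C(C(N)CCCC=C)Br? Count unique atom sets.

2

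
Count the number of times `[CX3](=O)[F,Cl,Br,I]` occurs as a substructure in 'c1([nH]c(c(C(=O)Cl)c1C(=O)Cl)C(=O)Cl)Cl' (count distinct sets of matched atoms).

3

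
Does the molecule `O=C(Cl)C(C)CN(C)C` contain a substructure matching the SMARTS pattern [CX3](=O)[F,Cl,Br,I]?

Yes

The pattern [CX3](=O)[F,Cl,Br,I] describes a carbonyl carbon bonded to a halogen — an acyl halide.
The molecule carries an acyl chloride (-C(=O)Cl), whose atoms satisfy every constraint of the query, so the pattern matches.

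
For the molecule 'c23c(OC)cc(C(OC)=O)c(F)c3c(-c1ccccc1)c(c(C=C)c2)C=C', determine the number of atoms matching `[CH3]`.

The query [CH3] means: aliphatic carbon with exactly three hydrogens.
Check the 27 heavy atoms by environment: 9× c (aromatic, H0) → no; 7× c (aromatic, H1) → no; 1× C (H0) → no; 3× O (H0) → no; 2× C (H3) → match; 2× C (H1) → no; 2× C (H2) → no; 1× F (H0) → no.
That gives 2 matching atoms.

2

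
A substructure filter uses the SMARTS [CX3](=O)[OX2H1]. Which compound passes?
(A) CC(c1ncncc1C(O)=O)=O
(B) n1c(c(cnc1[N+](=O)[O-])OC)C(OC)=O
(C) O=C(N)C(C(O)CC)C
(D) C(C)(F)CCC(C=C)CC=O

[CX3](=O)[OX2H1] describes an sp2 carbon double-bonded to O and single-bonded to an -OH oxygen (a carboxylic acid).
(A) contains a carboxylic acid group (-C(=O)OH), which satisfies every atom and bond constraint.
(B) has a methyl-ester group (-C(=O)OCH3) but the singly-bonded O has no H (OX2H0, not OX2H1).
(C) has a primary amide (-C(=O)NH2) but the carbonyl is bonded to N, not to an -OH oxygen.
(D) has an aldehyde (-CHO) but there is no singly-bonded oxygen on the carbonyl carbon.
So the answer is (A).

A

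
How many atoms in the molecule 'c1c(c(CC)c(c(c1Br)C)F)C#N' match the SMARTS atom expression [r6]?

Check the 13 heavy atoms by environment: 6× c (aromatic, in 6-ring) → match; 1× Br (acyclic) → no; 4× C (acyclic) → no; 1× N (acyclic) → no; 1× F (acyclic) → no.
That gives 6 matching atoms.

6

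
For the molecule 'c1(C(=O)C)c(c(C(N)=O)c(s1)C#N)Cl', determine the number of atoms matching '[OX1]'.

2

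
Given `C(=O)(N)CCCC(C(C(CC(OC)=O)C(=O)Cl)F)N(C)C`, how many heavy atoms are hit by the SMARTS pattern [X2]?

1

The query [X2] means: any atom with exactly two total connections (bonds + H).
Check the 21 heavy atoms by environment: 10× C (X4) → no; 2× N (X3) → no; 3× C (X3) → no; 3× O (X1) → no; 1× Cl (X1) → no; 1× F (X1) → no; 1× O (X2) → match.
That gives 1 matching atom.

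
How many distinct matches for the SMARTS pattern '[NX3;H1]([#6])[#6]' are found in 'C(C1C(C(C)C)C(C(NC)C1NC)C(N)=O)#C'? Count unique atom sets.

[NX3;H1]([#6])[#6] is the SMARTS for a secondary amine: a trivalent nitrogen with one H, bonded to two carbons.
The molecule carries 2 separate instances of an N-methylamino group (-NHCH3) meeting every constraint; each maps to a distinct set of atoms, giving 2 matches.

2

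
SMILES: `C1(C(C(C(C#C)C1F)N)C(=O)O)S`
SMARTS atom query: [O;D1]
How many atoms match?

2

The query [O;D1] means: aliphatic oxygen bonded to exactly one heavy atom.
Check the 13 heavy atoms by environment: 6× C (D3) → no; 2× O (D1) → match; 1× C (D2) → no; 1× C (D1) → no; 1× S (D1) → no; 1× F (D1) → no; 1× N (D1) → no.
That gives 2 matching atoms.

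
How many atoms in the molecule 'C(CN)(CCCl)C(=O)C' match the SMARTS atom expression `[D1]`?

4

The query [D1] means: atom with exactly one heavy-atom neighbour (degree 1).
Check the 9 heavy atoms by environment: 3× C (D2) → no; 2× C (D3) → no; 1× Cl (D1) → match; 1× O (D1) → match; 1× C (D1) → match; 1× N (D1) → match.
Summing the matching environments: 1 + 1 + 1 + 1 = 4 matching atoms.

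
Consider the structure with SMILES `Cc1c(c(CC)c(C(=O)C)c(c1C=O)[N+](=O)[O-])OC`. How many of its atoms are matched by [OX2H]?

0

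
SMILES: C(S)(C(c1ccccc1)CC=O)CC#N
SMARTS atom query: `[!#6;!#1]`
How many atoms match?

Check the 15 heavy atoms by environment: 6× C → no; 6× c (aromatic) → no; 1× N → match; 1× S → match; 1× O → match.
Summing the matching environments: 1 + 1 + 1 = 3 matching atoms.

3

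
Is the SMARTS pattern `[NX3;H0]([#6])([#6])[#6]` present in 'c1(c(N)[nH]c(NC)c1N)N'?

No

The pattern [NX3;H0]([#6])([#6])[#6] describes a trivalent nitrogen with no H, bonded to three carbons — a tertiary amine.
The closest candidate here is a primary amino group (-NH2), but the nitrogen has H2, not H0 with three carbons. No other fragment satisfies the full query, so there is no match.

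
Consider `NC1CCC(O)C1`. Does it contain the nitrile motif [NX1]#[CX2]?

No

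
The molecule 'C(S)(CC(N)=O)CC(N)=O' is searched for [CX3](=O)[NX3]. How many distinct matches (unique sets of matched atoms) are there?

[CX3](=O)[NX3] is the SMARTS for an amide: a carbonyl carbon bonded to a trivalent nitrogen.
The molecule carries 2 separate instances of a primary amide (-C(=O)NH2) meeting every constraint; each maps to a distinct set of atoms, giving 2 matches.

2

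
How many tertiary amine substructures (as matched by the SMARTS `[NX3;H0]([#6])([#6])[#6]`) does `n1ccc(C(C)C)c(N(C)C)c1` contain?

1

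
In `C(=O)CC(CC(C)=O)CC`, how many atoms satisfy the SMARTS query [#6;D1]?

The query [#6;D1] means: carbon bonded to exactly one heavy atom.
Check the 10 heavy atoms by environment: 4× C (D2) → no; 2× C (D3) → no; 2× O (D1) → no; 2× C (D1) → match.
That gives 2 matching atoms.

2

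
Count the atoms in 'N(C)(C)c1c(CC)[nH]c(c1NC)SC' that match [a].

5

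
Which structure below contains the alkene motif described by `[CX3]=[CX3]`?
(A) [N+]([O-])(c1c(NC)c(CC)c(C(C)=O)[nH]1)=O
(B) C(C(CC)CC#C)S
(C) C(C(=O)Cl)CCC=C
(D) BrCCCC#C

C

[CX3]=[CX3] describes a non-aromatic C=C double bond between two sp2 carbons (an alkene).
(A) has an ethyl group (-CH2CH3) but its C-C bond is a single bond between CX4 carbons, not CX3=CX3.
(B) has an ethyl group (-CH2CH3) but its C-C bond is a single bond between CX4 carbons, not CX3=CX3.
(C) contains a vinyl group (-CH=CH2), which satisfies every atom and bond constraint.
(D) has an ethynyl group (-C#CH) but the C-C bond is a triple bond, not a double bond.
So the answer is (C).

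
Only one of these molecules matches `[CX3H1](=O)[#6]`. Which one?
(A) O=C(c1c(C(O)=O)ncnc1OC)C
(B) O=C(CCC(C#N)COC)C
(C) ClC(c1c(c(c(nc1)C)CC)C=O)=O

C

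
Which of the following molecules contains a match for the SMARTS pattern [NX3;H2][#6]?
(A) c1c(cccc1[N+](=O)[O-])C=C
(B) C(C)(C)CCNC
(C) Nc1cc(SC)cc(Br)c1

C

[NX3;H2][#6] describes a trivalent nitrogen with two H attached to carbon (a primary amine).
(A) has a nitro group (-[N+](=O)[O-]) but the nitrogen is [N+] with no H, not NX3H2.
(B) has an N-methylamino group (-NHCH3) but the nitrogen bears two carbons and only one H (H1), not H2.
(C) contains a primary amino group (-NH2), which satisfies every atom and bond constraint.
So the answer is (C).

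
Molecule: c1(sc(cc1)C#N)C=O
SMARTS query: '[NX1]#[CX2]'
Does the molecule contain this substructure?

Yes

The pattern [NX1]#[CX2] describes a nitrogen triple-bonded to a two-connected carbon — a nitrile.
The molecule carries a nitrile (-C#N), whose atoms satisfy every constraint of the query, so the pattern matches.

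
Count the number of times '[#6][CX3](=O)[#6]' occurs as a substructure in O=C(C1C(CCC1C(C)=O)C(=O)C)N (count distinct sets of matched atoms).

2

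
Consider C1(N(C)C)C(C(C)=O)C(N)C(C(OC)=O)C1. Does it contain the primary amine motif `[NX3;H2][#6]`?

The pattern [NX3;H2][#6] describes a trivalent nitrogen with two H attached to carbon — a primary amine.
The molecule carries a primary amino group (-NH2), whose atoms satisfy every constraint of the query, so the pattern matches.

Yes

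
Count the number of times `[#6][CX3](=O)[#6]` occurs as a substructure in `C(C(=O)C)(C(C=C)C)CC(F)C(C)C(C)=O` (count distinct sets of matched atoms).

2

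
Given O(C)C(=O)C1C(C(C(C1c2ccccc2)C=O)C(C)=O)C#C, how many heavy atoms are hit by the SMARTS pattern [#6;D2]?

7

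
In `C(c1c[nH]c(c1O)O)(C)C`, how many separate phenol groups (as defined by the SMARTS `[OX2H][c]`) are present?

2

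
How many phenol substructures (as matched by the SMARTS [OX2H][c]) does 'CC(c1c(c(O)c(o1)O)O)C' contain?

[OX2H][c] is the SMARTS for a phenol: a hydroxyl oxygen attached to an aromatic carbon.
The molecule carries 3 separate instances of a hydroxyl group (-OH) meeting every constraint; each maps to a distinct set of atoms, giving 3 matches.

3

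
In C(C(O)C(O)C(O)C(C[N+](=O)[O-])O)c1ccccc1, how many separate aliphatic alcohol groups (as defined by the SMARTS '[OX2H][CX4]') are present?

4

[OX2H][CX4] is the SMARTS for an aliphatic alcohol: a hydroxyl oxygen bound to an sp3 (X4) carbon.
The molecule carries 4 separate instances of a hydroxyl group (-OH) meeting every constraint; each maps to a distinct set of atoms, giving 4 matches.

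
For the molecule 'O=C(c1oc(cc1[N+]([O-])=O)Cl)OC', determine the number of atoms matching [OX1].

3

The query [OX1] means: aliphatic oxygen with one total connection — typically a carbonyl =O or an oxide.
Check the 13 heavy atoms by environment: 1× o (aromatic, X2) → no; 4× c (aromatic, X3) → no; 1× Cl (X1) → no; 1× N (charge +1, X3) → no; 1× O (charge -1, X1) → match; 2× O (X1) → match; 1× C (X3) → no; 1× O (X2) → no; 1× C (X4) → no.
Summing the matching environments: 1 + 2 = 3 matching atoms.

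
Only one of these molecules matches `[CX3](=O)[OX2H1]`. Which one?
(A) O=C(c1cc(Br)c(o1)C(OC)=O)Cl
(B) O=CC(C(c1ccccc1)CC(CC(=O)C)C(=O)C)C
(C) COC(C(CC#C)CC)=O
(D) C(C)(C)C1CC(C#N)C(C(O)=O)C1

D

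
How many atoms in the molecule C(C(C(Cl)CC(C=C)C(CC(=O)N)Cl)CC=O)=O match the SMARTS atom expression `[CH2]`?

4

The query [CH2] means: aliphatic carbon with exactly two hydrogens.
Check the 18 heavy atoms by environment: 4× C (H2) → match; 7× C (H1) → no; 2× Cl (H0) → no; 3× O (H0) → no; 1× C (H0) → no; 1× N (H2) → no.
That gives 4 matching atoms.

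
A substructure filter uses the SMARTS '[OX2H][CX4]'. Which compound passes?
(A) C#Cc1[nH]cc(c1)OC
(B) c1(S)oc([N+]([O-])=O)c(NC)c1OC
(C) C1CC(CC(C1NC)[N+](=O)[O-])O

[OX2H][CX4] describes a hydroxyl oxygen bound to an sp3 (X4) carbon (an aliphatic alcohol).
(A) has a methoxy ether (-OCH3) but the oxygen has H0 (ether), not H1.
(B) has a methoxy ether (-OCH3) but the oxygen has H0 (ether), not H1.
(C) contains a hydroxyl group (-OH), which satisfies every atom and bond constraint.
So the answer is (C).

C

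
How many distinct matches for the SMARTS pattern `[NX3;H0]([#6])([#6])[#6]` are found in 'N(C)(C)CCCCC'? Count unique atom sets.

1

[NX3;H0]([#6])([#6])[#6] is the SMARTS for a tertiary amine: a trivalent nitrogen with no H, bonded to three carbons.
Exactly one fragment in the molecule meets all constraints, giving 1 match.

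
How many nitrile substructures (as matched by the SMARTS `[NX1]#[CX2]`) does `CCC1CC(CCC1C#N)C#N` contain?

[NX1]#[CX2] is the SMARTS for a nitrile: a nitrogen triple-bonded to a two-connected carbon.
The molecule carries 2 separate instances of a nitrile (-C#N) meeting every constraint; each maps to a distinct set of atoms, giving 2 matches.

2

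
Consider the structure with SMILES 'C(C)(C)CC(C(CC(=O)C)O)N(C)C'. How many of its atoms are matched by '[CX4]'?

10

The query [CX4] means: C with X4: aliphatic carbon with exactly 4 total connections (bonds + H).
Check the 14 heavy atoms by environment: 10× C (X4) → match; 1× N (X3) → no; 1× O (X2) → no; 1× C (X3) → no; 1× O (X1) → no.
That gives 10 matching atoms.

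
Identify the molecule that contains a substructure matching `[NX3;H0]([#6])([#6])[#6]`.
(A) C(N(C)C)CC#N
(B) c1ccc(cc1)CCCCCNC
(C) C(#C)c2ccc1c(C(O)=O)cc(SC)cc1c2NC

A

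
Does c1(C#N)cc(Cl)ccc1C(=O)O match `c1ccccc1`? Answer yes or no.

Yes

The pattern c1ccccc1 describes six aromatic carbons in a ring — a benzene ring.
The required atom environment is present in the molecule, so the pattern matches.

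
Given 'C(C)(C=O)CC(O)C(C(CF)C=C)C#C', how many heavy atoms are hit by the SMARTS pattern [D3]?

The query [D3] means: atom with exactly three heavy-atom neighbours.
Check the 15 heavy atoms by environment: 5× C (D2) → no; 4× C (D3) → match; 3× C (D1) → no; 1× F (D1) → no; 2× O (D1) → no.
That gives 4 matching atoms.

4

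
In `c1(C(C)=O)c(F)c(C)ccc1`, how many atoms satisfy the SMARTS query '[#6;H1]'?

3

The query [#6;H1] means: any carbon bearing exactly one hydrogen.
Check the 11 heavy atoms by environment: 3× c (aromatic, H0) → no; 3× c (aromatic, H1) → match; 1× F (H0) → no; 1× C (H0) → no; 1× O (H0) → no; 2× C (H3) → no.
That gives 3 matching atoms.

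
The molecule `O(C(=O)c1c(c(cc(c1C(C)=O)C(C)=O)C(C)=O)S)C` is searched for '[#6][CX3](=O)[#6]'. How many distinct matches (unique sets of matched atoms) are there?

3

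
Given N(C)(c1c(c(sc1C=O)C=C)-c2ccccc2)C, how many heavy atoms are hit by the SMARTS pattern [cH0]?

The query [cH0] means: aromatic carbon with no attached hydrogen (substituted or ring-fusion).
Check the 18 heavy atoms by environment: 1× s (aromatic, H0) → no; 5× c (aromatic, H0) → match; 2× C (H1) → no; 1× C (H2) → no; 5× c (aromatic, H1) → no; 1× N (H0) → no; 2× C (H3) → no; 1× O (H0) → no.
That gives 5 matching atoms.

5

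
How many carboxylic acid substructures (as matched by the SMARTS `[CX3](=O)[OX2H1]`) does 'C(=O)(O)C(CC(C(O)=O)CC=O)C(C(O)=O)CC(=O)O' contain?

[CX3](=O)[OX2H1] is the SMARTS for a carboxylic acid: an sp2 carbon double-bonded to O and single-bonded to an -OH oxygen.
The molecule carries 4 separate instances of a carboxylic acid group (-C(=O)OH) meeting every constraint; each maps to a distinct set of atoms, giving 4 matches.

4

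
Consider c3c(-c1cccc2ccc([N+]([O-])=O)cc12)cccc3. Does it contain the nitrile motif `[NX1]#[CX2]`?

No

The pattern [NX1]#[CX2] describes a nitrogen triple-bonded to a two-connected carbon — a nitrile.
The closest candidate here is a nitro group (-[N+](=O)[O-]), but there is no C#N triple bond. No other fragment satisfies the full query, so there is no match.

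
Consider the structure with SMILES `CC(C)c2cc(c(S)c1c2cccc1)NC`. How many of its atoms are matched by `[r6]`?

10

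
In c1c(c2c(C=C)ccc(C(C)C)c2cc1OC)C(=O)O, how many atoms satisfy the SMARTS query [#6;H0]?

7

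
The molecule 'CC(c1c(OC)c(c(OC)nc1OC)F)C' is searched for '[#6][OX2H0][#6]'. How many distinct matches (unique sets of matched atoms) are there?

3

[#6][OX2H0][#6] is the SMARTS for an ether: an aliphatic oxygen bridging two carbons with no H on the oxygen.
The molecule carries 3 separate instances of a methoxy ether (-OCH3) meeting every constraint; each maps to a distinct set of atoms, giving 3 matches.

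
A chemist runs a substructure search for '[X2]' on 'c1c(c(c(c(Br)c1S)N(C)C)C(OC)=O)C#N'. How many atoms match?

The query [X2] means: any atom with exactly two total connections (bonds + H).
Check the 17 heavy atoms by environment: 6× c (aromatic, X3) → no; 1× C (X3) → no; 1× O (X1) → no; 1× O (X2) → match; 3× C (X4) → no; 1× C (X2) → match; 1× N (X1) → no; 1× Br (X1) → no; 1× S (X2) → match; 1× N (X3) → no.
Summing the matching environments: 1 + 1 + 1 = 3 matching atoms.

3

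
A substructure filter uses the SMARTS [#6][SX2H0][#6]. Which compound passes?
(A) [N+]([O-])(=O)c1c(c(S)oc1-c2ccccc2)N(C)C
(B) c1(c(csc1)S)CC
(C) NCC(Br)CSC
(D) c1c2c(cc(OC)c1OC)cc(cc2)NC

C

[#6][SX2H0][#6] describes an aliphatic sulfur bridging two carbons with no H on the sulfur (a thioether).
(A) has a thiol (-SH) but the sulfur has H1, not H0 bridging two carbons.
(B) has a thiol (-SH) but the sulfur has H1, not H0 bridging two carbons.
(C) contains a methylthio ether (-SCH3), which satisfies every atom and bond constraint.
(D) has a methoxy ether (-OCH3) but the bridging atom is O, not S.
So the answer is (C).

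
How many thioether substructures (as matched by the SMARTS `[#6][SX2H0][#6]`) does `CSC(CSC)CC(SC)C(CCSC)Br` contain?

4

[#6][SX2H0][#6] is the SMARTS for a thioether: an aliphatic sulfur bridging two carbons with no H on the sulfur.
The molecule carries 4 separate instances of a methylthio ether (-SCH3) meeting every constraint; each maps to a distinct set of atoms, giving 4 matches.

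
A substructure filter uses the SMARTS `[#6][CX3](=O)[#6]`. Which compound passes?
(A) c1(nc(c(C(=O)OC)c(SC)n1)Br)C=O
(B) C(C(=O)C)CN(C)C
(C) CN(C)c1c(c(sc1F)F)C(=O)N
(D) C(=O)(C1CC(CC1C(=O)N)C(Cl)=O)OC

B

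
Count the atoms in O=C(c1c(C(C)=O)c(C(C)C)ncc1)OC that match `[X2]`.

The query [X2] means: any atom with exactly two total connections (bonds + H).
Check the 16 heavy atoms by environment: 1× n (aromatic, X2) → match; 5× c (aromatic, X3) → no; 2× C (X3) → no; 2× O (X1) → no; 1× O (X2) → match; 5× C (X4) → no.
Summing the matching environments: 1 + 1 = 2 matching atoms.

2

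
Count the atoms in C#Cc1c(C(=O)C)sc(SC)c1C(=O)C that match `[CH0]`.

The query [CH0] means: aliphatic carbon with no attached hydrogen.
Check the 15 heavy atoms by environment: 1× s (aromatic, H0) → no; 4× c (aromatic, H0) → no; 1× S (H0) → no; 3× C (H3) → no; 3× C (H0) → match; 1× C (H1) → no; 2× O (H0) → no.
That gives 3 matching atoms.

3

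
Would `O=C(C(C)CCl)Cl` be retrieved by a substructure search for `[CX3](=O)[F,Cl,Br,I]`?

Yes

The pattern [CX3](=O)[F,Cl,Br,I] describes a carbonyl carbon bonded to a halogen — an acyl halide.
The molecule carries an acyl chloride (-C(=O)Cl), whose atoms satisfy every constraint of the query, so the pattern matches.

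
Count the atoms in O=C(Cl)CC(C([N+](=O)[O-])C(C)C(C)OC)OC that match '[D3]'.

6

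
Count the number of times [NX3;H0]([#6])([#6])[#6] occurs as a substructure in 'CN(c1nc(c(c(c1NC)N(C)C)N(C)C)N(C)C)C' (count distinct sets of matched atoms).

[NX3;H0]([#6])([#6])[#6] is the SMARTS for a tertiary amine: a trivalent nitrogen with no H, bonded to three carbons.
The molecule carries 4 separate instances of a dimethylamino group (-N(CH3)2) meeting every constraint; each maps to a distinct set of atoms, giving 4 matches.

4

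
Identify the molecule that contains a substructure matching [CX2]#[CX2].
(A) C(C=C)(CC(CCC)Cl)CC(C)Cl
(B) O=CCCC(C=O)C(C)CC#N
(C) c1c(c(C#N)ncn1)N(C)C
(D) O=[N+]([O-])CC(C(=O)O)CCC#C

[CX2]#[CX2] describes a carbon-carbon triple bond (an alkyne).
(A) has a vinyl group (-CH=CH2) but the C=C is a double bond; both carbons are CX3, not CX2.
(B) has a nitrile (-C#N) but the triple bond is C#N, not C#C.
(C) has a nitrile (-C#N) but the triple bond is C#N, not C#C.
(D) contains an ethynyl group (-C#CH), which satisfies every atom and bond constraint.
So the answer is (D).

D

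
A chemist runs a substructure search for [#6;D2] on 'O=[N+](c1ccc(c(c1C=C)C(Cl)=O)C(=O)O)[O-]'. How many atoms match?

3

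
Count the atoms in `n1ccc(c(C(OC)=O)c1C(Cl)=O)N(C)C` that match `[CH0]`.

2

The query [CH0] means: aliphatic carbon with no attached hydrogen.
Check the 16 heavy atoms by environment: 1× n (aromatic, H0) → no; 2× c (aromatic, H1) → no; 3× c (aromatic, H0) → no; 2× C (H0) → match; 3× O (H0) → no; 1× Cl (H0) → no; 3× C (H3) → no; 1× N (H0) → no.
That gives 2 matching atoms.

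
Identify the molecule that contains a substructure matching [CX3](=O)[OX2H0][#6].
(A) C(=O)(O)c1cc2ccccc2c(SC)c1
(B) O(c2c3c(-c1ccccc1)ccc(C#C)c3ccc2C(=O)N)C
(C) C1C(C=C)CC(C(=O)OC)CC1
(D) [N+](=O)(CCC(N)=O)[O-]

C

[CX3](=O)[OX2H0][#6] describes a carbonyl carbon bonded to an oxygen that is itself bonded to carbon (no H on that O) (an ester).
(A) has a carboxylic acid group (-C(=O)OH) but the singly-bonded O carries H (OX2H1, not H0).
(B) has a primary amide (-C(=O)NH2) but the carbonyl is bonded to N, not to an O-C linkage.
(C) contains a methyl-ester group (-C(=O)OCH3), which satisfies every atom and bond constraint.
(D) has a primary amide (-C(=O)NH2) but the carbonyl is bonded to N, not to an O-C linkage.
So the answer is (C).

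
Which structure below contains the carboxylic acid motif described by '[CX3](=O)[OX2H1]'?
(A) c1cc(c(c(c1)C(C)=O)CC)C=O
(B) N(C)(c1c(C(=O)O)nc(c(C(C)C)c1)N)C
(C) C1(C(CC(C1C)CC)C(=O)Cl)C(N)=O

[CX3](=O)[OX2H1] describes an sp2 carbon double-bonded to O and single-bonded to an -OH oxygen (a carboxylic acid).
(A) has an aldehyde (-CHO) but there is no singly-bonded oxygen on the carbonyl carbon.
(B) contains a carboxylic acid group (-C(=O)OH), which satisfies every atom and bond constraint.
(C) has an acyl chloride (-C(=O)Cl) but the carbonyl is bonded to Cl, not to an -OH oxygen.
So the answer is (B).

B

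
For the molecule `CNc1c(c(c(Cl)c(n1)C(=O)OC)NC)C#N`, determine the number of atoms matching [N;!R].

3

The query [N;!R] means: aliphatic nitrogen not in a ring.
Check the 17 heavy atoms by environment: 1× n (aromatic, in 6-ring) → no; 5× c (aromatic, in 6-ring) → no; 1× Cl (acyclic) → no; 3× N (acyclic) → match; 5× C (acyclic) → no; 2× O (acyclic) → no.
That gives 3 matching atoms.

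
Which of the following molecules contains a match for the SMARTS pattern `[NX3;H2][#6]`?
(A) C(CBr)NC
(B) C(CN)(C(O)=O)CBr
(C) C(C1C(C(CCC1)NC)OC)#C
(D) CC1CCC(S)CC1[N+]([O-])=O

B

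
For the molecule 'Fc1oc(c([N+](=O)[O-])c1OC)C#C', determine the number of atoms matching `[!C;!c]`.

6

The query [!C;!c] means: neither aliphatic nor aromatic carbon — same as [!#6].
Check the 13 heavy atoms by environment: 1× o (aromatic) → match; 4× c (aromatic) → no; 2× O → match; 3× C → no; 1× N (charge +1) → match; 1× O (charge -1) → match; 1× F → match.
Summing the matching environments: 1 + 2 + 1 + 1 + 1 = 6 matching atoms.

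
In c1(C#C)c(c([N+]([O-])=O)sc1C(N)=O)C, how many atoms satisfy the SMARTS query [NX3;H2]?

Check the 14 heavy atoms by environment: 1× s (aromatic, H0, X2) → no; 4× c (aromatic, H0, X3) → no; 1× C (H0, X3) → no; 2× O (H0, X1) → no; 1× N (H2, X3) → match; 1× C (H0, X2) → no; 1× C (H1, X2) → no; 1× N (charge +1, H0, X3) → no; 1× O (charge -1, H0, X1) → no; 1× C (H3, X4) → no.
That gives 1 matching atom.

1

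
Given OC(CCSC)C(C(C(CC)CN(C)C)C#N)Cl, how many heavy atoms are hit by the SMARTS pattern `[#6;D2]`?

5

The query [#6;D2] means: any carbon bonded to exactly two heavy atoms.
Check the 18 heavy atoms by environment: 5× C (D2) → match; 4× C (D3) → no; 1× Cl (D1) → no; 1× N (D3) → no; 4× C (D1) → no; 1× N (D1) → no; 1× S (D2) → no; 1× O (D1) → no.
That gives 5 matching atoms.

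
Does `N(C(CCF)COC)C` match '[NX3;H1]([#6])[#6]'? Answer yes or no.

The pattern [NX3;H1]([#6])[#6] describes a trivalent nitrogen with one H, bonded to two carbons — a secondary amine.
The molecule carries an N-methylamino group (-NHCH3), whose atoms satisfy every constraint of the query, so the pattern matches.

Yes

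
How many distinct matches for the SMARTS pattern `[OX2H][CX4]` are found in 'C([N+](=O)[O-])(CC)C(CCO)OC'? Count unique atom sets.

[OX2H][CX4] is the SMARTS for an aliphatic alcohol: a hydroxyl oxygen bound to an sp3 (X4) carbon.
Exactly one fragment in the molecule meets all constraints, giving 1 match.

1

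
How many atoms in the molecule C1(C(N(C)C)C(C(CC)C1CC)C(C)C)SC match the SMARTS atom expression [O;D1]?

The query [O;D1] means: aliphatic oxygen bonded to exactly one heavy atom.
Check the 17 heavy atoms by environment: 6× C (D3) → no; 1× N (D3) → no; 7× C (D1) → no; 2× C (D2) → no; 1× S (D2) → no.
No environment satisfies the query, so 0 matching atoms.

0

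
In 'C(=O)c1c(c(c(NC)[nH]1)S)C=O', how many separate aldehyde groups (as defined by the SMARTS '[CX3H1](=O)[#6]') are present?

2

[CX3H1](=O)[#6] is the SMARTS for an aldehyde: an sp2 carbon with one H, double-bonded to O and single-bonded to carbon.
The molecule carries 2 separate instances of an aldehyde (-CHO) meeting every constraint; each maps to a distinct set of atoms, giving 2 matches.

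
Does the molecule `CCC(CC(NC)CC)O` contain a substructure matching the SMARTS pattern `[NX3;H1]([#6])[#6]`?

The pattern [NX3;H1]([#6])[#6] describes a trivalent nitrogen with one H, bonded to two carbons — a secondary amine.
The molecule carries an N-methylamino group (-NHCH3), whose atoms satisfy every constraint of the query, so the pattern matches.

Yes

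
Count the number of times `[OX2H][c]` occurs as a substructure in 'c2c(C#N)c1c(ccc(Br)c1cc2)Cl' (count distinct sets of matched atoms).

[OX2H][c] is the SMARTS for a phenol: a hydroxyl oxygen attached to an aromatic carbon.
No fragment in the molecule satisfies every constraint, giving 0 matches.

0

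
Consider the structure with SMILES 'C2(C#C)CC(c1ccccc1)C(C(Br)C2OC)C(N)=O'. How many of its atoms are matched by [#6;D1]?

The query [#6;D1] means: carbon bonded to exactly one heavy atom.
Check the 20 heavy atoms by environment: 6× C (D3) → no; 2× C (D2) → no; 2× C (D1) → match; 1× O (D1) → no; 1× N (D1) → no; 1× Br (D1) → no; 1× O (D2) → no; 1× c (aromatic, D3) → no; 5× c (aromatic, D2) → no.
That gives 2 matching atoms.

2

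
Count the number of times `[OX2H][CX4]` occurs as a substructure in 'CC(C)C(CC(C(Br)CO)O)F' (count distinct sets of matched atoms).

2

[OX2H][CX4] is the SMARTS for an aliphatic alcohol: a hydroxyl oxygen bound to an sp3 (X4) carbon.
The molecule carries 2 separate instances of a hydroxyl group (-OH) meeting every constraint; each maps to a distinct set of atoms, giving 2 matches.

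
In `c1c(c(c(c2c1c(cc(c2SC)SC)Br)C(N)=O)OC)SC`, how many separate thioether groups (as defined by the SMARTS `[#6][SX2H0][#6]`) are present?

3

[#6][SX2H0][#6] is the SMARTS for a thioether: an aliphatic sulfur bridging two carbons with no H on the sulfur.
The molecule carries 3 separate instances of a methylthio ether (-SCH3) meeting every constraint; each maps to a distinct set of atoms, giving 3 matches.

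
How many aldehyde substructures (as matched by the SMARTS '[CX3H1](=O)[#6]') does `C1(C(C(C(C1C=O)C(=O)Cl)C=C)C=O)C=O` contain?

[CX3H1](=O)[#6] is the SMARTS for an aldehyde: an sp2 carbon with one H, double-bonded to O and single-bonded to carbon.
The molecule carries 3 separate instances of an aldehyde (-CHO) meeting every constraint; each maps to a distinct set of atoms, giving 3 matches.

3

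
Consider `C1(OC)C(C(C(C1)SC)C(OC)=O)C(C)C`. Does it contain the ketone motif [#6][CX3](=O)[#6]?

No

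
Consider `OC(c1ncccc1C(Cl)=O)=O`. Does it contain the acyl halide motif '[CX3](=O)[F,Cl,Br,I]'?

Yes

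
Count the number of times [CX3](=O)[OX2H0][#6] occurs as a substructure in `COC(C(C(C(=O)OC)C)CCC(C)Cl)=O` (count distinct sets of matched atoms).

2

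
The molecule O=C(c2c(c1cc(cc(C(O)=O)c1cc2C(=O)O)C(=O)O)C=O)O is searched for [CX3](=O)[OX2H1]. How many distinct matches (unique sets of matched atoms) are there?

[CX3](=O)[OX2H1] is the SMARTS for a carboxylic acid: an sp2 carbon double-bonded to O and single-bonded to an -OH oxygen.
The molecule carries 4 separate instances of a carboxylic acid group (-C(=O)OH) meeting every constraint; each maps to a distinct set of atoms, giving 4 matches.

4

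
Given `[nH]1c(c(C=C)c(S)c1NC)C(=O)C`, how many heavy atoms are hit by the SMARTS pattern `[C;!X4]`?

The query [C;!X4] means: aliphatic carbon that does not have four total connections.
Check the 13 heavy atoms by environment: 1× n (aromatic, X3) → no; 4× c (aromatic, X3) → no; 1× N (X3) → no; 2× C (X4) → no; 3× C (X3) → match; 1× O (X1) → no; 1× S (X2) → no.
That gives 3 matching atoms.

3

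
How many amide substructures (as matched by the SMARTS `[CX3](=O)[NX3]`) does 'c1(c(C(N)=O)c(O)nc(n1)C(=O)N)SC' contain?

2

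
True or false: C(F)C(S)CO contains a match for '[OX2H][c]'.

False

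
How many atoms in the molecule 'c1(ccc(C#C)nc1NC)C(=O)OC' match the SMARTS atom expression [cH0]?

The query [cH0] means: aromatic carbon with no attached hydrogen (substituted or ring-fusion).
Check the 14 heavy atoms by environment: 1× n (aromatic, H0) → no; 3× c (aromatic, H0) → match; 2× c (aromatic, H1) → no; 2× C (H0) → no; 2× O (H0) → no; 2× C (H3) → no; 1× N (H1) → no; 1× C (H1) → no.
That gives 3 matching atoms.

3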